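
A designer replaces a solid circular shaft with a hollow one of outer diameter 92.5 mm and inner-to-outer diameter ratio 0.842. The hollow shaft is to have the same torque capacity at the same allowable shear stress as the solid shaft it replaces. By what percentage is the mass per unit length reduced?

Equal τ_max and T ⇒ the solid shaft needs d_s³ = d_o³(1−k⁴), so d_s = 92.5·(1−0.842⁴)^(1/3) = 73.29 mm.
Area ratio A_h/A_s = d_o²(1−k²)/d_s² = (1−k²)/(1−k⁴)^(2/3) = 0.4636.
Mass saving = 1 − 0.4636 = 53.6 %.

53.6 %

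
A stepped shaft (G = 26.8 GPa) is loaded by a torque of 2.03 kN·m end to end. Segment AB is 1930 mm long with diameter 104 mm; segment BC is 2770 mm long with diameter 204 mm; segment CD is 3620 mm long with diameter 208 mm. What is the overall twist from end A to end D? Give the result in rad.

J_AB = π(0.104)⁴/32 = 1.15×10^-5 m⁴; J_BC = π(0.204)⁴/32 = 1.70×10^-4 m⁴; J_CD = π(0.208)⁴/32 = 1.84×10^-4 m⁴.
θ = (T/G)·Σ L_i/J_i = (2030/26.8×10⁹)·(1.93/1.15×10^-5 + 2.77/1.70×10^-4 + 3.62/1.84×10^-4) = 0.01545 rad.

0.0155 rad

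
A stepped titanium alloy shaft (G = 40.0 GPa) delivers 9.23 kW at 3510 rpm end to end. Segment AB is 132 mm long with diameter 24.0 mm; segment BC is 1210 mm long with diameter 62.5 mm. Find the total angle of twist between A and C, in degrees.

0.175°

ω = 2π·3510/60 = 367.6 rad/s, so T = P/ω = 9.23×10³ / 367.6 = 25.11 N·m.
J_AB = π(0.0240)⁴/32 = 3.26×10^-8 m⁴; J_BC = π(0.0625)⁴/32 = 1.50×10^-6 m⁴.
θ = (T/G)·Σ L_i/J_i = (25.11/40.0×10⁹)·(0.132/3.26×10^-8 + 1.21/1.50×10^-6) = 3.051×10^-3 rad.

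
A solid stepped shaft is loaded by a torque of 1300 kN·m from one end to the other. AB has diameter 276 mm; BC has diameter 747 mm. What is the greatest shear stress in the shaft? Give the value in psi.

Under the same torque, τ_max = 16T/(πd³) is largest where d is smallest — segment AB (d = 276 mm).
τ_max = 16·1.300e6/(π·(0.276)³) = 3.149×10^8 Pa.

45700 psi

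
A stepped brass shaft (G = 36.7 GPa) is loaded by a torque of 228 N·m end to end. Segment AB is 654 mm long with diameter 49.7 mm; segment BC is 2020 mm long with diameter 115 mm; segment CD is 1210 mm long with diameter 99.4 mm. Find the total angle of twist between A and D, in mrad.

J_AB = π(0.0497)⁴/32 = 5.99×10^-7 m⁴; J_BC = π(0.115)⁴/32 = 1.72×10^-5 m⁴; J_CD = π(0.0994)⁴/32 = 9.58×10^-6 m⁴.
θ = (T/G)·Σ L_i/J_i = (228.0/36.7×10⁹)·(0.654/5.99×10^-7 + 2.02/1.72×10^-5 + 1.21/9.58×10^-6) = 8.298×10^-3 rad.

8.30 mrad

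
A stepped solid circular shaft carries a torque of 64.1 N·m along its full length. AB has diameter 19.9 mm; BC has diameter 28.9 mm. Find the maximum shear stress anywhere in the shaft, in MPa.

Under the same torque, τ_max = 16T/(πd³) is largest where d is smallest — segment AB (d = 19.9 mm).
τ_max = 16·64.10/(π·(0.0199)³) = 4.143×10^7 Pa.

41.4 MPa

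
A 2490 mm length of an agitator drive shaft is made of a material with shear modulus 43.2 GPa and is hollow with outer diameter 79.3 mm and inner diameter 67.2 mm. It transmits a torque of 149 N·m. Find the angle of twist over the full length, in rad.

0.00457 rad

J = π(d_o⁴ − d_i⁴)/32 = π(0.0793⁴ − 0.0672⁴)/32 = 1.880×10^-6 m⁴.
θ = T·L/(G·J) = 149.0 × 2.49 / (43.2×10⁹ × 1.880×10^-6) = 4.568×10^-3 rad.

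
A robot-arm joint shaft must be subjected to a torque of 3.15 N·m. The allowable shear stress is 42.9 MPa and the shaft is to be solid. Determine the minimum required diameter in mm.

7.20 mm

For a solid shaft τ_max = 16T/(πd³), so d = (16T/(π τ_allow))^(1/3) = (16·3.150/(π·4.29×10^7))^(1/3) = 0.007205 m.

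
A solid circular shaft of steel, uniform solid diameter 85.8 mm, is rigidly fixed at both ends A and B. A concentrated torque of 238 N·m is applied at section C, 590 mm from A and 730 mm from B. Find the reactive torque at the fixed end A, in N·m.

With uniform GJ and both ends fixed, compatibility θ_AC = θ_CB gives T_A·a = T_B·b, together with T_A + T_B = T₀.
T_A = T₀·b/(a+b) = 238.0·730/1320 = 131.6 N·m; T_B = 106.4 N·m.

132 N·m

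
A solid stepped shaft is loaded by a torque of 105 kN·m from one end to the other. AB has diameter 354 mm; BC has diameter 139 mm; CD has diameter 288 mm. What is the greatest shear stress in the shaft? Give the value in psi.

Under the same torque, τ_max = 16T/(πd³) is largest where d is smallest — segment BC (d = 139 mm).
τ_max = 16·105000/(π·(0.139)³) = 1.991×10^8 Pa.

28900 psi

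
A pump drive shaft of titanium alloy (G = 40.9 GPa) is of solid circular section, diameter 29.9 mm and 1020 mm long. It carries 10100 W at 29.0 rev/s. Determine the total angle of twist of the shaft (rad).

0.0176 rad

ω = 2π·29.0 = 182.2 rad/s, so T = P/ω = 10100 / 182.2 = 55.43 N·m.
J = πd⁴/32 = π(0.0299)⁴/32 = 7.847×10^-8 m⁴.
θ = T·L/(G·J) = 55.43 × 1.02 / (40.9×10⁹ × 7.847×10^-8) = 0.01762 rad.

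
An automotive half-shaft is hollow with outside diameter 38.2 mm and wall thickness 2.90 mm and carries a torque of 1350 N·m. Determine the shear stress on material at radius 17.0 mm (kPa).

J = π(d_o⁴ − d_i⁴)/32 = π(0.0382⁴ − 0.0324⁴)/32 = 1.009×10^-7 m⁴.
Shear stress varies linearly with radius: τ = T·r/J = 1350 × 0.0170 / 1.009×10^-7 = 2.275×10^8 Pa.

228000 kPa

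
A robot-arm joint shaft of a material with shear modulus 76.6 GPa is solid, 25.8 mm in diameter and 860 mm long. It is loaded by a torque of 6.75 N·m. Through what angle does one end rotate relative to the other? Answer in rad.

J = πd⁴/32 = π(0.0258)⁴/32 = 4.350×10^-8 m⁴.
θ = T·L/(G·J) = 6.750 × 0.860 / (76.6×10⁹ × 4.350×10^-8) = 1.742×10^-3 rad.

0.00174 rad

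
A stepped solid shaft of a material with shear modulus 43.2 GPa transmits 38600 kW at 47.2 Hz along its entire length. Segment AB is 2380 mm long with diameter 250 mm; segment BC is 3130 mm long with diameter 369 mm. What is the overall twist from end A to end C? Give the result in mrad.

ω = 2π·47.2 = 296.6 rad/s, so T = P/ω = 38600×10³ / 296.6 = 130200 N·m.
J_AB = π(0.250)⁴/32 = 3.83×10^-4 m⁴; J_BC = π(0.369)⁴/32 = 1.82×10^-3 m⁴.
θ = (T/G)·Σ L_i/J_i = (130200/43.2×10⁹)·(2.38/3.83×10^-4 + 3.13/1.82×10^-3) = 0.02388 rad.

23.9 mrad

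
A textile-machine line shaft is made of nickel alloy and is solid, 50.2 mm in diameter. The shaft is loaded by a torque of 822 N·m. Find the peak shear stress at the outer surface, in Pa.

J = πd⁴/32 = π(0.0502)⁴/32 = 6.235×10^-7 m⁴.
τ_max = T·r/J = 822.0 × 0.0251 / 6.235×10^-7 = 3.309×10^7 Pa.

3.31e7 Pa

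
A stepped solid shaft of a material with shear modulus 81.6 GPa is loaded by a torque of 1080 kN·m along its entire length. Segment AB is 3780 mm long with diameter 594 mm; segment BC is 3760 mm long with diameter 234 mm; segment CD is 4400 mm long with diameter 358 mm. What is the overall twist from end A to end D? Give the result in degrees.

J_AB = π(0.594)⁴/32 = 0.0122 m⁴; J_BC = π(0.234)⁴/32 = 2.94×10^-4 m⁴; J_CD = π(0.358)⁴/32 = 1.61×10^-3 m⁴.
θ = (T/G)·Σ L_i/J_i = (1.080e6/81.6×10⁹)·(3.78/0.0122 + 3.76/2.94×10^-4 + 4.40/1.61×10^-3) = 0.2093 rad.

12.0°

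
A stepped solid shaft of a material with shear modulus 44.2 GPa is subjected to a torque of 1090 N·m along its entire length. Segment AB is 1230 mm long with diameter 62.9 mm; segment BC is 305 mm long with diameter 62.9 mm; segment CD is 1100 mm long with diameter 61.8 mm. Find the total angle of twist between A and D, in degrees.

J_AB = π(0.0629)⁴/32 = 1.54×10^-6 m⁴; J_BC = π(0.0629)⁴/32 = 1.54×10^-6 m⁴; J_CD = π(0.0618)⁴/32 = 1.43×10^-6 m⁴.
θ = (T/G)·Σ L_i/J_i = (1090/44.2×10⁹)·(1.23/1.54×10^-6 + 0.305/1.54×10^-6 + 1.10/1.43×10^-6) = 0.04358 rad.

2.50°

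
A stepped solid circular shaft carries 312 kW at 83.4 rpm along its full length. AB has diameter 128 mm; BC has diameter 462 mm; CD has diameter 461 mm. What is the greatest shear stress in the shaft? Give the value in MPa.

ω = 2π·83.4/60 = 8.734 rad/s, so T = P/ω = 312×10³ / 8.734 = 35720 N·m.
Under the same torque, τ_max = 16T/(πd³) is largest where d is smallest — segment AB (d = 128 mm).
τ_max = 16·35720/(π·(0.128)³) = 8.676×10^7 Pa.

86.8 MPa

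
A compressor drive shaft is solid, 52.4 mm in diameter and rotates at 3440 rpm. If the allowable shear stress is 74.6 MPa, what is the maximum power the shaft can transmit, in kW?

759 kW

J = πd⁴/32 = π(0.0524)⁴/32 = 7.402×10^-7 m⁴.
T_max = τ_allow·J/r = 7.46×10^7 × 7.402×10^-7 / 0.0262 = 2107 N·m.
ω = 2π·3440/60 = 360.2 rad/s, so P_max = T_max·ω = 7.592×10^5 W.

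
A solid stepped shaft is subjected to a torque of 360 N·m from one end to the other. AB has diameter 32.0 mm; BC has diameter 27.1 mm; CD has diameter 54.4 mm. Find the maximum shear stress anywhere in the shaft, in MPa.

92.1 MPa

Under the same torque, τ_max = 16T/(πd³) is largest where d is smallest — segment BC (d = 27.1 mm).
τ_max = 16·360.0/(π·(0.0271)³) = 9.212×10^7 Pa.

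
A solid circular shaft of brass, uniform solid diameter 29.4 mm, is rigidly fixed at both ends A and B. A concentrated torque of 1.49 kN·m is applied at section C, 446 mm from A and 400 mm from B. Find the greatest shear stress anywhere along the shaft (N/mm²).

157 N/mm²

With uniform GJ and both ends fixed, compatibility θ_AC = θ_CB gives T_A·a = T_B·b, together with T_A + T_B = T₀.
T_A = T₀·b/(a+b) = 1490·400/846.0 = 704.5 N·m; T_B = 785.5 N·m.
τ in each portion: τ_AC = 1.41×10^8 Pa, τ_CB = 1.57×10^8 Pa; maximum is in CB.
τ_max = T_CB·r/J = 785.5·0.0147/7.33×10^-8 = 1.574×10^8 Pa.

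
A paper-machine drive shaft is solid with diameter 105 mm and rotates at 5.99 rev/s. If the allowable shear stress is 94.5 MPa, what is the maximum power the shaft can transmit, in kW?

808 kW

J = πd⁴/32 = π(0.105)⁴/32 = 1.193×10^-5 m⁴.
T_max = τ_allow·J/r = 9.45×10^7 × 1.193×10^-5 / 0.0525 = 21480 N·m.
ω = 2π·5.99 = 37.64 rad/s, so P_max = T_max·ω = 8.084×10^5 W.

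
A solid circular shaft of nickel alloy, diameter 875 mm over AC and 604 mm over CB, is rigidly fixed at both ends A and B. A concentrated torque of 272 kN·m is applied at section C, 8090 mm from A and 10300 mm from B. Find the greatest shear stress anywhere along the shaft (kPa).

1750 kPa

Compatibility: T_A·a/J_AC = T_B·b/J_CB with T_A + T_B = T₀.
J_AC = 0.0575 m⁴, J_CB = 0.0131 m⁴, so T_A = T₀·(J_AC/a)/((J_AC/a)+(J_CB/b)) = 230800 N·m, T_B = 41170 N·m.
τ in each portion: τ_AC = 1.75×10^6 Pa, τ_CB = 9.51×10^5 Pa; maximum is in AC.
τ_max = T_AC·r/J = 230800·0.438/0.0575 = 1.755×10^6 Pa.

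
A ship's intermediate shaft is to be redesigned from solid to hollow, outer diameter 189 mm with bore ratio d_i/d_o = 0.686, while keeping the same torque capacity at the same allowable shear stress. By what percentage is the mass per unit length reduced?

37.4 %

Equal τ_max and T ⇒ the solid shaft needs d_s³ = d_o³(1−k⁴), so d_s = 189·(1−0.686⁴)^(1/3) = 173.9 mm.
Area ratio A_h/A_s = d_o²(1−k²)/d_s² = (1−k²)/(1−k⁴)^(2/3) = 0.6256.
Mass saving = 1 − 0.6256 = 37.4 %.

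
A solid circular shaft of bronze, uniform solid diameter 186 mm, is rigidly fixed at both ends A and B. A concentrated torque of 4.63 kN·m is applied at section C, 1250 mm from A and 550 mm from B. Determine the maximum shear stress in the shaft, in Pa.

With uniform GJ and both ends fixed, compatibility θ_AC = θ_CB gives T_A·a = T_B·b, together with T_A + T_B = T₀.
T_A = T₀·b/(a+b) = 4630·550/1800 = 1415 N·m; T_B = 3215 N·m.
τ in each portion: τ_AC = 1.12×10^6 Pa, τ_CB = 2.54×10^6 Pa; maximum is in CB.
τ_max = T_CB·r/J = 3215·0.0930/1.18×10^-4 = 2.545×10^6 Pa.

2.54e6 Pa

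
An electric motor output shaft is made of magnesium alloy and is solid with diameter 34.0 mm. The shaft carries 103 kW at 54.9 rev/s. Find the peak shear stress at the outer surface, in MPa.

38.7 MPa

ω = 2π·54.9 = 344.9 rad/s, so T = P/ω = 103×10³ / 344.9 = 298.6 N·m.
J = πd⁴/32 = π(0.0340)⁴/32 = 1.312×10^-7 m⁴.
τ_max = T·r/J = 298.6 × 0.0170 / 1.312×10^-7 = 3.869×10^7 Pa.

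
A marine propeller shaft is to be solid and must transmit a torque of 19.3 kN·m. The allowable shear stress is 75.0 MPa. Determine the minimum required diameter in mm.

109 mm

For a solid shaft τ_max = 16T/(πd³), so d = (16T/(π τ_allow))^(1/3) = (16·19300/(π·7.50×10^7))^(1/3) = 0.1094 m.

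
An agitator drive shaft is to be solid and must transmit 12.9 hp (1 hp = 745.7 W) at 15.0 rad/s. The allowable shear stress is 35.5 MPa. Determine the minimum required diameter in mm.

45.1 mm

ω = 15.0 rad/s, so T = P/ω = 12.9×745.7 / 15.00 = 641.3 N·m.
For a solid shaft τ_max = 16T/(πd³), so d = (16T/(π τ_allow))^(1/3) = (16·641.3/(π·3.55×10^7))^(1/3) = 0.04514 m.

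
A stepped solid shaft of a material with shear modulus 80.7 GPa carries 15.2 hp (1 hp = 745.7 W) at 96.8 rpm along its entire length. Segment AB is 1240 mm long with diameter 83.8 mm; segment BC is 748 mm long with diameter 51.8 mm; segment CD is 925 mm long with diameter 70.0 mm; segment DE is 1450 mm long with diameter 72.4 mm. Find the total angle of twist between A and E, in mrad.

ω = 2π·96.8/60 = 10.14 rad/s, so T = P/ω = 15.2×745.7 / 10.14 = 1118 N·m.
J_AB = π(0.0838)⁴/32 = 4.84×10^-6 m⁴; J_BC = π(0.0518)⁴/32 = 7.07×10^-7 m⁴; J_CD = π(0.0700)⁴/32 = 2.36×10^-6 m⁴; J_DE = π(0.0724)⁴/32 = 2.70×10^-6 m⁴.
θ = (T/G)·Σ L_i/J_i = (1118/80.7×10⁹)·(1.24/4.84×10^-6 + 0.748/7.07×10^-7 + 0.925/2.36×10^-6 + 1.45/2.70×10^-6) = 0.03110 rad.

31.1 mrad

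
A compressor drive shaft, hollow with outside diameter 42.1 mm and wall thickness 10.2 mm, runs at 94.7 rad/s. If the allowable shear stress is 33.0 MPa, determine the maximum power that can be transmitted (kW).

J = π(d_o⁴ − d_i⁴)/32 = π(0.0421⁴ − 0.0217⁴)/32 = 2.866×10^-7 m⁴.
T_max = τ_allow·J/r = 3.30×10^7 × 2.866×10^-7 / 0.0210 = 449.4 N·m.
ω = 94.7 rad/s, so P_max = T_max·ω = 4.255×10^4 W.

42.6 kW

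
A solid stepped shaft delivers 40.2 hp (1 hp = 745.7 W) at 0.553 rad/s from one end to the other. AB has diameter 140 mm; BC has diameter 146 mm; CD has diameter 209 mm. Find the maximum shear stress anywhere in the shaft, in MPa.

101 MPa

ω = 0.553 rad/s, so T = P/ω = 40.2×745.7 / 0.5530 = 54210 N·m.
Under the same torque, τ_max = 16T/(πd³) is largest where d is smallest — segment AB (d = 140 mm).
τ_max = 16·54210/(π·(0.140)³) = 1.006×10^8 Pa.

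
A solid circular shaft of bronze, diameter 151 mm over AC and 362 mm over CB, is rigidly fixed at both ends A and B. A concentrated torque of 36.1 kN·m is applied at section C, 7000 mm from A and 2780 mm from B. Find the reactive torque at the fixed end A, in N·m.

429 N·m

Compatibility: T_A·a/J_AC = T_B·b/J_CB with T_A + T_B = T₀.
J_AC = 5.10×10^-5 m⁴, J_CB = 1.69×10^-3 m⁴, so T_A = T₀·(J_AC/a)/((J_AC/a)+(J_CB/b)) = 428.9 N·m, T_B = 35670 N·m.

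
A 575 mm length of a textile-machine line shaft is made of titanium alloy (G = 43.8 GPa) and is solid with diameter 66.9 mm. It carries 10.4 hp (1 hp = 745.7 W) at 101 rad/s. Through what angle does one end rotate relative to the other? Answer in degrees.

0.0294°

ω = 101 rad/s, so T = P/ω = 10.4×745.7 / 101.0 = 76.78 N·m.
J = πd⁴/32 = π(0.0669)⁴/32 = 1.967×10^-6 m⁴.
θ = T·L/(G·J) = 76.78 × 0.575 / (43.8×10⁹ × 1.967×10^-6) = 5.126×10^-4 rad.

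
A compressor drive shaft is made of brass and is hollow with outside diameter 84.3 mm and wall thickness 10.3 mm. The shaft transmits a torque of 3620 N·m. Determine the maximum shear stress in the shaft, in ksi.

J = π(d_o⁴ − d_i⁴)/32 = π(0.0843⁴ − 0.0637⁴)/32 = 3.342×10^-6 m⁴.
τ_max = T·r/J = 3620 × 0.0421 / 3.342×10^-6 = 4.566×10^7 Pa.

6.62 ksi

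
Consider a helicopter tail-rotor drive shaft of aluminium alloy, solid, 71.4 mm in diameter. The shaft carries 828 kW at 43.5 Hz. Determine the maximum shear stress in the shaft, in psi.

ω = 2π·43.5 = 273.3 rad/s, so T = P/ω = 828×10³ / 273.3 = 3029 N·m.
J = πd⁴/32 = π(0.0714)⁴/32 = 2.551×10^-6 m⁴.
τ_max = T·r/J = 3029 × 0.0357 / 2.551×10^-6 = 4.239×10^7 Pa.

6150 psi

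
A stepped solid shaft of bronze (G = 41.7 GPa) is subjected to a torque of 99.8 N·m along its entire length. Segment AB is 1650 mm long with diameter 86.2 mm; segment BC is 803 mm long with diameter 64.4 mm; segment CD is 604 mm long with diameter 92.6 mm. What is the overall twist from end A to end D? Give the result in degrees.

0.118°

J_AB = π(0.0862)⁴/32 = 5.42×10^-6 m⁴; J_BC = π(0.0644)⁴/32 = 1.69×10^-6 m⁴; J_CD = π(0.0926)⁴/32 = 7.22×10^-6 m⁴.
θ = (T/G)·Σ L_i/J_i = (99.80/41.7×10⁹)·(1.65/5.42×10^-6 + 0.803/1.69×10^-6 + 0.604/7.22×10^-6) = 2.067×10^-3 rad.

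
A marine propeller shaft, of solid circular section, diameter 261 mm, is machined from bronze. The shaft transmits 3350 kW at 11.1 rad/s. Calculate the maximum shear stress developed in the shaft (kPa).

86500 kPa

ω = 11.1 rad/s, so T = P/ω = 3350×10³ / 11.10 = 301800 N·m.
J = πd⁴/32 = π(0.261)⁴/32 = 4.556×10^-4 m⁴.
τ_max = T·r/J = 301800 × 0.131 / 4.556×10^-4 = 8.645×10^7 Pa.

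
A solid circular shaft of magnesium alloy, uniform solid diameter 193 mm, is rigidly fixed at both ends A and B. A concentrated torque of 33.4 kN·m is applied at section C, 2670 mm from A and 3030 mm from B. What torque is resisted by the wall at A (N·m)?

With uniform GJ and both ends fixed, compatibility θ_AC = θ_CB gives T_A·a = T_B·b, together with T_A + T_B = T₀.
T_A = T₀·b/(a+b) = 33400·3030/5700 = 17750 N·m; T_B = 15650 N·m.

17800 N·m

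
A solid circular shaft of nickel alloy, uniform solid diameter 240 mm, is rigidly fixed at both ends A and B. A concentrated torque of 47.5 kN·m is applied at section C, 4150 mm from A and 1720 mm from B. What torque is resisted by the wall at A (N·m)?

With uniform GJ and both ends fixed, compatibility θ_AC = θ_CB gives T_A·a = T_B·b, together with T_A + T_B = T₀.
T_A = T₀·b/(a+b) = 47500·1720/5870 = 13920 N·m; T_B = 33580 N·m.

13900 N·m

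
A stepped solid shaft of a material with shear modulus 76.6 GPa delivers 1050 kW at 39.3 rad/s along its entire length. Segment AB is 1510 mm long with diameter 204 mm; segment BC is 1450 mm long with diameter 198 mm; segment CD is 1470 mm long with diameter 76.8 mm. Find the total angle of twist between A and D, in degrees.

ω = 39.3 rad/s, so T = P/ω = 1050×10³ / 39.30 = 26720 N·m.
J_AB = π(0.204)⁴/32 = 1.70×10^-4 m⁴; J_BC = π(0.198)⁴/32 = 1.51×10^-4 m⁴; J_CD = π(0.0768)⁴/32 = 3.42×10^-6 m⁴.
θ = (T/G)·Σ L_i/J_i = (26720/76.6×10⁹)·(1.51/1.70×10^-4 + 1.45/1.51×10^-4 + 1.47/3.42×10^-6) = 0.1566 rad.

8.97°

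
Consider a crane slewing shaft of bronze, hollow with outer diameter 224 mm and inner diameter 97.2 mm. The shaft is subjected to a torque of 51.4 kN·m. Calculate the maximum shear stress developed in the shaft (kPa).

24100 kPa

J = π(d_o⁴ − d_i⁴)/32 = π(0.224⁴ − 0.0972⁴)/32 = 2.384×10^-4 m⁴.
τ_max = T·r/J = 51400 × 0.112 / 2.384×10^-4 = 2.415×10^7 Pa.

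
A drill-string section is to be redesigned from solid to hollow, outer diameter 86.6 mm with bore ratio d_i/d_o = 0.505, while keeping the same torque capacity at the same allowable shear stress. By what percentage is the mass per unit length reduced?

22.1 %

Equal τ_max and T ⇒ the solid shaft needs d_s³ = d_o³(1−k⁴), so d_s = 86.6·(1−0.505⁴)^(1/3) = 84.68 mm.
Area ratio A_h/A_s = d_o²(1−k²)/d_s² = (1−k²)/(1−k⁴)^(2/3) = 0.7791.
Mass saving = 1 − 0.7791 = 22.1 %.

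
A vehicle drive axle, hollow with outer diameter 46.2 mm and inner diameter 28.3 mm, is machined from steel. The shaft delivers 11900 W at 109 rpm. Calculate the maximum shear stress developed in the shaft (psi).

ω = 2π·109/60 = 11.41 rad/s, so T = P/ω = 11900 / 11.41 = 1043 N·m.
J = π(d_o⁴ − d_i⁴)/32 = π(0.0462⁴ − 0.0283⁴)/32 = 3.843×10^-7 m⁴.
τ_max = T·r/J = 1043 × 0.0231 / 3.843×10^-7 = 6.267×10^7 Pa.

9090 psi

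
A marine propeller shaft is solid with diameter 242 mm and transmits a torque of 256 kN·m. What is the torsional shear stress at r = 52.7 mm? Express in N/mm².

40.1 N/mm²

J = πd⁴/32 = π(0.242)⁴/32 = 3.367×10^-4 m⁴.
Shear stress varies linearly with radius: τ = T·r/J = 256000 × 0.0527 / 3.367×10^-4 = 4.007×10^7 Pa.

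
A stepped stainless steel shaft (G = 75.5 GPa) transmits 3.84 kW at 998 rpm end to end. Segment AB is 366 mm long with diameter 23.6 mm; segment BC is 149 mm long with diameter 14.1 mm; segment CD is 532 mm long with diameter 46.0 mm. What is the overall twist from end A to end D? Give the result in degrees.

1.44°

ω = 2π·998/60 = 104.5 rad/s, so T = P/ω = 3.84×10³ / 104.5 = 36.74 N·m.
J_AB = π(0.0236)⁴/32 = 3.05×10^-8 m⁴; J_BC = π(0.0141)⁴/32 = 3.88×10^-9 m⁴; J_CD = π(0.0460)⁴/32 = 4.40×10^-7 m⁴.
θ = (T/G)·Σ L_i/J_i = (36.74/75.5×10⁹)·(0.366/3.05×10^-8 + 0.149/3.88×10^-9 + 0.532/4.40×10^-7) = 0.02512 rad.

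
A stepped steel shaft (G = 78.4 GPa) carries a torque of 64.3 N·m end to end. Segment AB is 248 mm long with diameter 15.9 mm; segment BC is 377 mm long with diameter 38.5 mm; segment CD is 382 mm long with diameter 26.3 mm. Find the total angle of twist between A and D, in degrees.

2.32°

J_AB = π(0.0159)⁴/32 = 6.27×10^-9 m⁴; J_BC = π(0.0385)⁴/32 = 2.16×10^-7 m⁴; J_CD = π(0.0263)⁴/32 = 4.70×10^-8 m⁴.
θ = (T/G)·Σ L_i/J_i = (64.30/78.4×10⁹)·(0.248/6.27×10^-9 + 0.377/2.16×10^-7 + 0.382/4.70×10^-8) = 0.04052 rad.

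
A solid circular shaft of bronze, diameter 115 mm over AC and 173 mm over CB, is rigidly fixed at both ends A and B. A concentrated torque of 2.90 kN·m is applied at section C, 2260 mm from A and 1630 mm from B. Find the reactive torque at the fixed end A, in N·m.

358 N·m

Compatibility: T_A·a/J_AC = T_B·b/J_CB with T_A + T_B = T₀.
J_AC = 1.72×10^-5 m⁴, J_CB = 8.79×10^-5 m⁴, so T_A = T₀·(J_AC/a)/((J_AC/a)+(J_CB/b)) = 358.0 N·m, T_B = 2542 N·m.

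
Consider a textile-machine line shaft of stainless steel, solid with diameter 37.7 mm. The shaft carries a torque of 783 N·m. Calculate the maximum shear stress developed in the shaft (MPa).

J = πd⁴/32 = π(0.0377)⁴/32 = 1.983×10^-7 m⁴.
τ_max = T·r/J = 783.0 × 0.0189 / 1.983×10^-7 = 7.442×10^7 Pa.

74.4 MPa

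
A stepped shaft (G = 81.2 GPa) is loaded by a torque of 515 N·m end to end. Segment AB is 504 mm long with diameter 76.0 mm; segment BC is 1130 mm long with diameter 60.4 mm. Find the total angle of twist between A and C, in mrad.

6.46 mrad

J_AB = π(0.0760)⁴/32 = 3.28×10^-6 m⁴; J_BC = π(0.0604)⁴/32 = 1.31×10^-6 m⁴.
θ = (T/G)·Σ L_i/J_i = (515.0/81.2×10⁹)·(0.504/3.28×10^-6 + 1.13/1.31×10^-6) = 6.461×10^-3 rad.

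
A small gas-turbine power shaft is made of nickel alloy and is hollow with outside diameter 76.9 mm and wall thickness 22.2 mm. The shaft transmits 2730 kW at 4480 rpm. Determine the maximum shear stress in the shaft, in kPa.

ω = 2π·4480/60 = 469.1 rad/s, so T = P/ω = 2730×10³ / 469.1 = 5819 N·m.
J = π(d_o⁴ − d_i⁴)/32 = π(0.0769⁴ − 0.0325⁴)/32 = 3.324×10^-6 m⁴.
τ_max = T·r/J = 5819 × 0.0385 / 3.324×10^-6 = 6.732×10^7 Pa.

67300 kPa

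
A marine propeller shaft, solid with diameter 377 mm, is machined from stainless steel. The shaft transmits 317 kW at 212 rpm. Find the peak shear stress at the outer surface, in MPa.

ω = 2π·212/60 = 22.20 rad/s, so T = P/ω = 317×10³ / 22.20 = 14280 N·m.
J = πd⁴/32 = π(0.377)⁴/32 = 1.983×10^-3 m⁴.
τ_max = T·r/J = 14280 × 0.189 / 1.983×10^-3 = 1.357×10^6 Pa.

1.36 MPa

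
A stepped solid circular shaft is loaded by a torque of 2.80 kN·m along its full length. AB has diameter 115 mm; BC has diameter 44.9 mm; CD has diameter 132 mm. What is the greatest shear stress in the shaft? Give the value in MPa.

Under the same torque, τ_max = 16T/(πd³) is largest where d is smallest — segment BC (d = 44.9 mm).
τ_max = 16·2800/(π·(0.0449)³) = 1.575×10^8 Pa.

158 MPa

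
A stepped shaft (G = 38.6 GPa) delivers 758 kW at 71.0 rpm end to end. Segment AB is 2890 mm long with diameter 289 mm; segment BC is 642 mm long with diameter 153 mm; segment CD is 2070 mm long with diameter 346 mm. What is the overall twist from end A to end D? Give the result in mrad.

46.5 mrad

ω = 2π·71.0/60 = 7.435 rad/s, so T = P/ω = 758×10³ / 7.435 = 101900 N·m.
J_AB = π(0.289)⁴/32 = 6.85×10^-4 m⁴; J_BC = π(0.153)⁴/32 = 5.38×10^-5 m⁴; J_CD = π(0.346)⁴/32 = 1.41×10^-3 m⁴.
θ = (T/G)·Σ L_i/J_i = (101900/38.6×10⁹)·(2.89/6.85×10^-4 + 0.642/5.38×10^-5 + 2.07/1.41×10^-3) = 0.04655 rad.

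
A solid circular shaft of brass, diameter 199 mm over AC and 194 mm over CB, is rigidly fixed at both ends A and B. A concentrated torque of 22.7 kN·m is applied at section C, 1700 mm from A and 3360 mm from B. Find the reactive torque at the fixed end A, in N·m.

Compatibility: T_A·a/J_AC = T_B·b/J_CB with T_A + T_B = T₀.
J_AC = 1.54×10^-4 m⁴, J_CB = 1.39×10^-4 m⁴, so T_A = T₀·(J_AC/a)/((J_AC/a)+(J_CB/b)) = 15580 N·m, T_B = 7120 N·m.

15600 N·m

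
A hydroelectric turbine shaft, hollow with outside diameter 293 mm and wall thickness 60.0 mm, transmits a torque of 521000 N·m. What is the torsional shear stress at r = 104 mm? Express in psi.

12400 psi

J = π(d_o⁴ − d_i⁴)/32 = π(0.293⁴ − 0.173⁴)/32 = 6.356×10^-4 m⁴.
Shear stress varies linearly with radius: τ = T·r/J = 521000 × 0.104 / 6.356×10^-4 = 8.525×10^7 Pa.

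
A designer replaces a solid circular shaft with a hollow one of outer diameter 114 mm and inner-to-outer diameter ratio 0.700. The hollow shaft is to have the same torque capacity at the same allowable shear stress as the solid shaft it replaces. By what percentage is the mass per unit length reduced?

Equal τ_max and T ⇒ the solid shaft needs d_s³ = d_o³(1−k⁴), so d_s = 114·(1−0.700⁴)^(1/3) = 104.0 mm.
Area ratio A_h/A_s = d_o²(1−k²)/d_s² = (1−k²)/(1−k⁴)^(2/3) = 0.6124.
Mass saving = 1 − 0.6124 = 38.8 %.

38.8 %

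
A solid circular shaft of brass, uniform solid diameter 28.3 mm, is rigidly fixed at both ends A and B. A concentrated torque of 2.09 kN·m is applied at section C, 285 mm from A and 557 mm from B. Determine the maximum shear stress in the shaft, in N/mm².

With uniform GJ and both ends fixed, compatibility θ_AC = θ_CB gives T_A·a = T_B·b, together with T_A + T_B = T₀.
T_A = T₀·b/(a+b) = 2090·557/842.0 = 1383 N·m; T_B = 707.4 N·m.
τ in each portion: τ_AC = 3.11×10^8 Pa, τ_CB = 1.59×10^8 Pa; maximum is in AC.
τ_max = T_AC·r/J = 1383·0.0142/6.30×10^-8 = 3.107×10^8 Pa.

311 N/mm²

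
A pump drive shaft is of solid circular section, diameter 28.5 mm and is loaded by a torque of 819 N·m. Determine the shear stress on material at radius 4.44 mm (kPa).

56100 kPa

J = πd⁴/32 = π(0.0285)⁴/32 = 6.477×10^-8 m⁴.
Shear stress varies linearly with radius: τ = T·r/J = 819.0 × 0.00444 / 6.477×10^-8 = 5.614×10^7 Pa.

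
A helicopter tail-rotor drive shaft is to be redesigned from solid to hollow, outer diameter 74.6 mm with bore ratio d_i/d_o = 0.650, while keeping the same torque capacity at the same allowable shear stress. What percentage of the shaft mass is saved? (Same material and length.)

34.2 %

Equal τ_max and T ⇒ the solid shaft needs d_s³ = d_o³(1−k⁴), so d_s = 74.6·(1−0.650⁴)^(1/3) = 69.87 mm.
Area ratio A_h/A_s = d_o²(1−k²)/d_s² = (1−k²)/(1−k⁴)^(2/3) = 0.6584.
Mass saving = 1 − 0.6584 = 34.2 %.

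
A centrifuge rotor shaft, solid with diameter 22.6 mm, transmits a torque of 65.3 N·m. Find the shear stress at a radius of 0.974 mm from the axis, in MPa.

2.48 MPa

J = πd⁴/32 = π(0.0226)⁴/32 = 2.561×10^-8 m⁴.
Shear stress varies linearly with radius: τ = T·r/J = 65.30 × 9.74e-4 / 2.561×10^-8 = 2.483×10^6 Pa.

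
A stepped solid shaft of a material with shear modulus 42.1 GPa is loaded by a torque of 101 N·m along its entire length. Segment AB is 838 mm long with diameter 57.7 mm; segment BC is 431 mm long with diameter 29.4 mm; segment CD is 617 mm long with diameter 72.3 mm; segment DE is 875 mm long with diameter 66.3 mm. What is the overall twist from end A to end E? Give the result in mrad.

17.6 mrad

J_AB = π(0.0577)⁴/32 = 1.09×10^-6 m⁴; J_BC = π(0.0294)⁴/32 = 7.33×10^-8 m⁴; J_CD = π(0.0723)⁴/32 = 2.68×10^-6 m⁴; J_DE = π(0.0663)⁴/32 = 1.90×10^-6 m⁴.
θ = (T/G)·Σ L_i/J_i = (101.0/42.1×10⁹)·(0.838/1.09×10^-6 + 0.431/7.33×10^-8 + 0.617/2.68×10^-6 + 0.875/1.90×10^-6) = 0.01760 rad.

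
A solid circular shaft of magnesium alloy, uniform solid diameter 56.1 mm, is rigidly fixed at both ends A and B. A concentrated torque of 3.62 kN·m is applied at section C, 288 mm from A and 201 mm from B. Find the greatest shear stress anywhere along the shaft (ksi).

With uniform GJ and both ends fixed, compatibility θ_AC = θ_CB gives T_A·a = T_B·b, together with T_A + T_B = T₀.
T_A = T₀·b/(a+b) = 3620·201/489.0 = 1488 N·m; T_B = 2132 N·m.
τ in each portion: τ_AC = 4.29×10^7 Pa, τ_CB = 6.15×10^7 Pa; maximum is in CB.
τ_max = T_CB·r/J = 2132·0.0281/9.72×10^-7 = 6.150×10^7 Pa.

8.92 ksi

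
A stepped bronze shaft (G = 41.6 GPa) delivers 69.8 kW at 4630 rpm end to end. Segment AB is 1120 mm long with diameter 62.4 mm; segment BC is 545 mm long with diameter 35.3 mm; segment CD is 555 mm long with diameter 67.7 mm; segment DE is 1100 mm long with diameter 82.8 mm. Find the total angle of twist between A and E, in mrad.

ω = 2π·4630/60 = 484.9 rad/s, so T = P/ω = 69.8×10³ / 484.9 = 144.0 N·m.
J_AB = π(0.0624)⁴/32 = 1.49×10^-6 m⁴; J_BC = π(0.0353)⁴/32 = 1.52×10^-7 m⁴; J_CD = π(0.0677)⁴/32 = 2.06×10^-6 m⁴; J_DE = π(0.0828)⁴/32 = 4.61×10^-6 m⁴.
θ = (T/G)·Σ L_i/J_i = (144.0/41.6×10⁹)·(1.12/1.49×10^-6 + 0.545/1.52×10^-7 + 0.555/2.06×10^-6 + 1.10/4.61×10^-6) = 0.01673 rad.

16.7 mrad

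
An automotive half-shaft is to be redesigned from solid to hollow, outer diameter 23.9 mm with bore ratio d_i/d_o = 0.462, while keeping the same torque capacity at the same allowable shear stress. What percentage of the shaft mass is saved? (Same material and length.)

Equal τ_max and T ⇒ the solid shaft needs d_s³ = d_o³(1−k⁴), so d_s = 23.9·(1−0.462⁴)^(1/3) = 23.53 mm.
Area ratio A_h/A_s = d_o²(1−k²)/d_s² = (1−k²)/(1−k⁴)^(2/3) = 0.8114.
Mass saving = 1 − 0.8114 = 18.9 %.

18.9 %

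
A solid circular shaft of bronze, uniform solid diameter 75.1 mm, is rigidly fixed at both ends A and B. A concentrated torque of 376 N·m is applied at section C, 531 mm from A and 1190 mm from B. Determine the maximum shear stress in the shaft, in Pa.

With uniform GJ and both ends fixed, compatibility θ_AC = θ_CB gives T_A·a = T_B·b, together with T_A + T_B = T₀.
T_A = T₀·b/(a+b) = 376.0·1190/1721 = 260.0 N·m; T_B = 116.0 N·m.
τ in each portion: τ_AC = 3.13×10^6 Pa, τ_CB = 1.39×10^6 Pa; maximum is in AC.
τ_max = T_AC·r/J = 260.0·0.0376/3.12×10^-6 = 3.126×10^6 Pa.

3.13e6 Pa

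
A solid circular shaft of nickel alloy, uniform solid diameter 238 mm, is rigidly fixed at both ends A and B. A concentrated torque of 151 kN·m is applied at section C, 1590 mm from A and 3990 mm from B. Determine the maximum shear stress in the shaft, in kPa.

With uniform GJ and both ends fixed, compatibility θ_AC = θ_CB gives T_A·a = T_B·b, together with T_A + T_B = T₀.
T_A = T₀·b/(a+b) = 151000·3990/5580 = 108000 N·m; T_B = 43030 N·m.
τ in each portion: τ_AC = 4.08×10^7 Pa, τ_CB = 1.63×10^7 Pa; maximum is in AC.
τ_max = T_AC·r/J = 108000·0.119/3.15×10^-4 = 4.079×10^7 Pa.

40800 kPa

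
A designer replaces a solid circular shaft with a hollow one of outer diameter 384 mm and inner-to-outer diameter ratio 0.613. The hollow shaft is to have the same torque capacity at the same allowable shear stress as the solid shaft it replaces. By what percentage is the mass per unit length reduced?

Equal τ_max and T ⇒ the solid shaft needs d_s³ = d_o³(1−k⁴), so d_s = 384·(1−0.613⁴)^(1/3) = 365.0 mm.
Area ratio A_h/A_s = d_o²(1−k²)/d_s² = (1−k²)/(1−k⁴)^(2/3) = 0.6909.
Mass saving = 1 − 0.6909 = 30.9 %.

30.9 %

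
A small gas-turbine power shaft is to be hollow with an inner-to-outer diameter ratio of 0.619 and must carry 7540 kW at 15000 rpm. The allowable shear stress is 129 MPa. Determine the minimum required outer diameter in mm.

60.6 mm

ω = 2π·15000/60 = 1571 rad/s, so T = P/ω = 7540×10³ / 1571 = 4800 N·m.
For a hollow shaft with d_i/d_o = 0.619: τ_max = 16T/(π d_o³ (1−k⁴)), so d_o = [16T/(π τ_allow (1−k⁴))]^(1/3) = [16·4800/(π·1.29×10^8·0.8532)]^(1/3) = 0.06056 m.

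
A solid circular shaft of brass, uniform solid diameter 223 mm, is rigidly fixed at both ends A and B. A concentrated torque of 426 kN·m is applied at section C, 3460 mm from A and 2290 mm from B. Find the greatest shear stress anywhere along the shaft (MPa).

With uniform GJ and both ends fixed, compatibility θ_AC = θ_CB gives T_A·a = T_B·b, together with T_A + T_B = T₀.
T_A = T₀·b/(a+b) = 426000·2290/5750 = 169700 N·m; T_B = 256300 N·m.
τ in each portion: τ_AC = 7.79×10^7 Pa, τ_CB = 1.18×10^8 Pa; maximum is in CB.
τ_max = T_CB·r/J = 256300·0.112/2.43×10^-4 = 1.177×10^8 Pa.

118 MPa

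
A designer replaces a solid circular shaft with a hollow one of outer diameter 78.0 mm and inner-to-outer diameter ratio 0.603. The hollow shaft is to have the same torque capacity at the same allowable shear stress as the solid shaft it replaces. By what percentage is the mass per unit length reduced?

Equal τ_max and T ⇒ the solid shaft needs d_s³ = d_o³(1−k⁴), so d_s = 78.0·(1−0.603⁴)^(1/3) = 74.40 mm.
Area ratio A_h/A_s = d_o²(1−k²)/d_s² = (1−k²)/(1−k⁴)^(2/3) = 0.6995.
Mass saving = 1 − 0.6995 = 30.1 %.

30.1 %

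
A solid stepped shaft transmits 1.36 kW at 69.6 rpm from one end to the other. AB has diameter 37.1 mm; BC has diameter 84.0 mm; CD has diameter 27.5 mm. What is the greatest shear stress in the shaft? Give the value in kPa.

ω = 2π·69.6/60 = 7.288 rad/s, so T = P/ω = 1.36×10³ / 7.288 = 186.6 N·m.
Under the same torque, τ_max = 16T/(πd³) is largest where d is smallest — segment CD (d = 27.5 mm).
τ_max = 16·186.6/(π·(0.0275)³) = 4.570×10^7 Pa.

45700 kPa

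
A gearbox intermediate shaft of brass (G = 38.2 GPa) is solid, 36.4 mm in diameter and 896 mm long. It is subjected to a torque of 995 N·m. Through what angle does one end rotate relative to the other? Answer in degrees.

7.76°

J = πd⁴/32 = π(0.0364)⁴/32 = 1.723×10^-7 m⁴.
θ = T·L/(G·J) = 995.0 × 0.896 / (38.2×10⁹ × 1.723×10^-7) = 0.1354 rad.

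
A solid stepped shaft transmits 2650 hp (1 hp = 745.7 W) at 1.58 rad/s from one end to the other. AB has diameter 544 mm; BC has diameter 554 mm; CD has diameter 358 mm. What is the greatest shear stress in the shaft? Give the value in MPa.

ω = 1.58 rad/s, so T = P/ω = 2650×745.7 / 1.580 = 1.251e6 N·m.
Under the same torque, τ_max = 16T/(πd³) is largest where d is smallest — segment CD (d = 358 mm).
τ_max = 16·1.251e6/(π·(0.358)³) = 1.388×10^8 Pa.

139 MPa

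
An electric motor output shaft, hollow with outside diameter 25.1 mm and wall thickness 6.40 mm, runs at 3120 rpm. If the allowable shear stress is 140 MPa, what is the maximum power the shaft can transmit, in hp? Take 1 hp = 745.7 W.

J = π(d_o⁴ − d_i⁴)/32 = π(0.0251⁴ − 0.0123⁴)/32 = 3.672×10^-8 m⁴.
T_max = τ_allow·J/r = 1.40×10^8 × 3.672×10^-8 / 0.0126 = 409.6 N·m.
ω = 2π·3120/60 = 326.7 rad/s, so P_max = T_max·ω = 1.338×10^5 W.

179 hp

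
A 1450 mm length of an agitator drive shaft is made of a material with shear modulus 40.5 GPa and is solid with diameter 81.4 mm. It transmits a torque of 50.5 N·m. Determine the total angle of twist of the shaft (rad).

J = πd⁴/32 = π(0.0814)⁴/32 = 4.310×10^-6 m⁴.
θ = T·L/(G·J) = 50.50 × 1.45 / (40.5×10⁹ × 4.310×10^-6) = 4.195×10^-4 rad.

4.19e-4 rad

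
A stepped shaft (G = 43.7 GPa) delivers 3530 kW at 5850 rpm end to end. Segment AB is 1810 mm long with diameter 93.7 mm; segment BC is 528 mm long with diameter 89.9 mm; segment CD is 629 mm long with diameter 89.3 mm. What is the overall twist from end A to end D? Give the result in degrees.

3.19°

ω = 2π·5850/60 = 612.6 rad/s, so T = P/ω = 3530×10³ / 612.6 = 5762 N·m.
J_AB = π(0.0937)⁴/32 = 7.57×10^-6 m⁴; J_BC = π(0.0899)⁴/32 = 6.41×10^-6 m⁴; J_CD = π(0.0893)⁴/32 = 6.24×10^-6 m⁴.
θ = (T/G)·Σ L_i/J_i = (5762/43.7×10⁹)·(1.81/7.57×10^-6 + 0.528/6.41×10^-6 + 0.629/6.24×10^-6) = 0.05568 rad.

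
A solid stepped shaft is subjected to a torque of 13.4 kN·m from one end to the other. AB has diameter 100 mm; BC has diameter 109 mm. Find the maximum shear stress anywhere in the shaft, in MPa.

Under the same torque, τ_max = 16T/(πd³) is largest where d is smallest — segment AB (d = 100 mm).
τ_max = 16·13400/(π·(0.100)³) = 6.825×10^7 Pa.

68.2 MPa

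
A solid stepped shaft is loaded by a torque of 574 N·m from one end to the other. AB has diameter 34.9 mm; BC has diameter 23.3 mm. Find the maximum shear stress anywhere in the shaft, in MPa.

231 MPa

Under the same torque, τ_max = 16T/(πd³) is largest where d is smallest — segment BC (d = 23.3 mm).
τ_max = 16·574.0/(π·(0.0233)³) = 2.311×10^8 Pa.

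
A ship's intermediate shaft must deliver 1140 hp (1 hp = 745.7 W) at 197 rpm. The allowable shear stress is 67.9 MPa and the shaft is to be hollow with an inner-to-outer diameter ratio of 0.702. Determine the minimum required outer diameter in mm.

160 mm

ω = 2π·197/60 = 20.63 rad/s, so T = P/ω = 1140×745.7 / 20.63 = 41210 N·m.
For a hollow shaft with d_i/d_o = 0.702: τ_max = 16T/(π d_o³ (1−k⁴)), so d_o = [16T/(π τ_allow (1−k⁴))]^(1/3) = [16·41210/(π·6.79×10^7·0.7571)]^(1/3) = 0.1598 m.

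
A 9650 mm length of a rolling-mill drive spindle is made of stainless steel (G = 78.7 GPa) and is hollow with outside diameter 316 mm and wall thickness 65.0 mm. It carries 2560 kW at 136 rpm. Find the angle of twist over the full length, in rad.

ω = 2π·136/60 = 14.24 rad/s, so T = P/ω = 2560×10³ / 14.24 = 179800 N·m.
J = π(d_o⁴ − d_i⁴)/32 = π(0.316⁴ − 0.186⁴)/32 = 8.614×10^-4 m⁴.
θ = T·L/(G·J) = 179800 × 9.65 / (78.7×10⁹ × 8.614×10^-4) = 0.02559 rad.

0.0256 rad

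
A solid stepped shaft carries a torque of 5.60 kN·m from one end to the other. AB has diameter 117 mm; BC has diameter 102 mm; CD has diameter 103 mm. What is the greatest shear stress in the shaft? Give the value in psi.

Under the same torque, τ_max = 16T/(πd³) is largest where d is smallest — segment BC (d = 102 mm).
τ_max = 16·5600/(π·(0.102)³) = 2.688×10^7 Pa.

3900 psi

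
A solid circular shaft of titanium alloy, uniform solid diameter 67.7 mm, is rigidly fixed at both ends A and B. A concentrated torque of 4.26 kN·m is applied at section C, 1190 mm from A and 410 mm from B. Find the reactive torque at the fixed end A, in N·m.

1090 N·m

With uniform GJ and both ends fixed, compatibility θ_AC = θ_CB gives T_A·a = T_B·b, together with T_A + T_B = T₀.
T_A = T₀·b/(a+b) = 4260·410/1600 = 1092 N·m; T_B = 3168 N·m.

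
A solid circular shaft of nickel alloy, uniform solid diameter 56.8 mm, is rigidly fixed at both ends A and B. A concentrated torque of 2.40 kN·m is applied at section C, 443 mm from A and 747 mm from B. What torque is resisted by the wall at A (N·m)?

1510 N·m

With uniform GJ and both ends fixed, compatibility θ_AC = θ_CB gives T_A·a = T_B·b, together with T_A + T_B = T₀.
T_A = T₀·b/(a+b) = 2400·747/1190 = 1507 N·m; T_B = 893.4 N·m.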